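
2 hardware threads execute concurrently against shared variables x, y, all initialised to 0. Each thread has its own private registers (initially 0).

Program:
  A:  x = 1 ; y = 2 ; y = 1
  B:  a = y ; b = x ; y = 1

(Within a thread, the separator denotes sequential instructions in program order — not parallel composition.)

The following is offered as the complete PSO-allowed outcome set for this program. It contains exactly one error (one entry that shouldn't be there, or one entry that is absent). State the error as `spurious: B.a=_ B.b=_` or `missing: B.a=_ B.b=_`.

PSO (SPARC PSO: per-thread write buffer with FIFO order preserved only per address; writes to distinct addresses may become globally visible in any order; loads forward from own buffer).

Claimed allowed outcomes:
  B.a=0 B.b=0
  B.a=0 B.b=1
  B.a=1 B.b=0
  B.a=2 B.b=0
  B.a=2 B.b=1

missing: B.a=1 B.b=1

outcome vector order: (B.a,B.b)
PSO: 6 outcomes — {<0 0>, <0 1>, <1 0>, <1 1>, <2 0>, <2 1>}
PSO∖claimed = {<1 1>}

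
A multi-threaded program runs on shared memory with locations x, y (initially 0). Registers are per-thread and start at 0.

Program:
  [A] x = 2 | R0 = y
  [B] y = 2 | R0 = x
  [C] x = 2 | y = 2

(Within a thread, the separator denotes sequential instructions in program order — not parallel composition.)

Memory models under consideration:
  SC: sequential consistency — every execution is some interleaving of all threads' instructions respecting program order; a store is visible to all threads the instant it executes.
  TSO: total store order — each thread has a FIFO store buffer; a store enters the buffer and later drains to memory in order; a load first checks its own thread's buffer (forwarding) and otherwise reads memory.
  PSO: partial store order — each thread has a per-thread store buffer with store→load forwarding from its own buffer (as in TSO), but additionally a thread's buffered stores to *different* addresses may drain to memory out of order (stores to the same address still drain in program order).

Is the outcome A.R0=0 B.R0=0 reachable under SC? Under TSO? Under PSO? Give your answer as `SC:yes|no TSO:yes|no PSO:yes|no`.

SC:no TSO:yes PSO:yes

outcome vector order: (A.R0,B.R0)
[SC] allowed = {0/2, 2/0, 2/2}
[TSO] allowed = {0/0, 0/2, 2/0, 2/2}
[PSO] allowed = {0/0, 0/2, 2/0, 2/2}
target 0/0 ∈ {TSO,PSO}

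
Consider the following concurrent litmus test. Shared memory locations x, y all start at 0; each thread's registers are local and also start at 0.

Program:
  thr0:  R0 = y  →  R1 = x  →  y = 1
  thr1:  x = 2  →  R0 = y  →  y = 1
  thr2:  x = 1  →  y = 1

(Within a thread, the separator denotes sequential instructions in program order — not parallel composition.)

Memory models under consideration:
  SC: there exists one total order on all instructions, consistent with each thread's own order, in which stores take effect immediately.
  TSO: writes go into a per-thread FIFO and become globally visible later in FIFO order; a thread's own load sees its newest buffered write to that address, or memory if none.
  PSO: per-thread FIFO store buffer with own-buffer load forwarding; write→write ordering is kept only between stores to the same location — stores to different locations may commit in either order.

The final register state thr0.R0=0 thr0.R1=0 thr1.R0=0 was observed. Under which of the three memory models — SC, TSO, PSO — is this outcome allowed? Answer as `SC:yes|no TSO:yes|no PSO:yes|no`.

SC:yes TSO:yes PSO:yes

outcome vector order: (thr0.R0,thr0.R1,thr1.R0)
[SC] allowed = {(0,0,0) (0,0,1) (0,1,0) (0,1,1) (0,2,0) (0,2,1) (1,1,0) (1,1,1) (1,2,0) (1,2,1)}
[TSO] allowed = {(0,0,0) (0,0,1) (0,1,0) (0,1,1) (0,2,0) (0,2,1) (1,1,0) (1,1,1) (1,2,0) (1,2,1)}
[PSO] allowed = {(0,0,0) (0,0,1) (0,1,0) (0,1,1) (0,2,0) (0,2,1) (1,0,0) (1,0,1) (1,1,0) (1,1,1) (1,2,0) (1,2,1)}
target (0,0,0) ∈ {SC,TSO,PSO}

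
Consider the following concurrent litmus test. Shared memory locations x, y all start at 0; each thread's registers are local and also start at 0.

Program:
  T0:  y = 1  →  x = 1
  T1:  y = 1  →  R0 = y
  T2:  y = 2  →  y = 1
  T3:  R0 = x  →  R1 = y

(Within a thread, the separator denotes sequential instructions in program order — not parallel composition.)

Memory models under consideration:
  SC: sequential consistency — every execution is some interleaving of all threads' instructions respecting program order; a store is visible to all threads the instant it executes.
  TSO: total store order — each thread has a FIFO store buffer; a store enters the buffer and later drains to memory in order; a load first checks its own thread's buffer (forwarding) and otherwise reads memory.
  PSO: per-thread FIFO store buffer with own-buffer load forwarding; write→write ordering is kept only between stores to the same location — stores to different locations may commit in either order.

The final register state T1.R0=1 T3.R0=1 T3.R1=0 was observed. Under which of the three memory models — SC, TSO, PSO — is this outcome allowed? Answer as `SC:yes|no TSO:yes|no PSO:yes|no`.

SC:no TSO:no PSO:yes

outcome vector order: (T1.R0,T3.R0,T3.R1)
[SC] allowed = {1/0/0, 1/0/1, 1/0/2, 1/1/1, 1/1/2, 2/0/0, 2/0/1, 2/0/2, 2/1/1, 2/1/2}
[TSO] allowed = {1/0/0, 1/0/1, 1/0/2, 1/1/1, 1/1/2, 2/0/0, 2/0/1, 2/0/2, 2/1/1, 2/1/2}
[PSO] allowed = {1/0/0, 1/0/1, 1/0/2, 1/1/0, 1/1/1, 1/1/2, 2/0/0, 2/0/1, 2/0/2, 2/1/0, 2/1/1, 2/1/2}
target 1/1/0 ∈ {PSO}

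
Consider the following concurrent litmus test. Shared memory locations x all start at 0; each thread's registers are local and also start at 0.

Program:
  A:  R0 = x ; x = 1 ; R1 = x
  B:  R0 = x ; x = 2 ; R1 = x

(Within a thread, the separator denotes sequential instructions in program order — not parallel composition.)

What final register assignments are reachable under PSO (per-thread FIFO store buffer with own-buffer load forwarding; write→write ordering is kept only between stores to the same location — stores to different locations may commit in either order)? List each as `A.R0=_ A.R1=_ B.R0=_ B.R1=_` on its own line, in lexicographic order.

outcome vector order: (A.R0,A.R1,B.R0,B.R1)
|PSO outcomes| = 7

A.R0=0 A.R1=1 B.R0=0 B.R1=1
A.R0=0 A.R1=1 B.R0=0 B.R1=2
A.R0=0 A.R1=1 B.R0=1 B.R1=2
A.R0=0 A.R1=2 B.R0=0 B.R1=2
A.R0=0 A.R1=2 B.R0=1 B.R1=2
A.R0=2 A.R1=1 B.R0=0 B.R1=1
A.R0=2 A.R1=1 B.R0=0 B.R1=2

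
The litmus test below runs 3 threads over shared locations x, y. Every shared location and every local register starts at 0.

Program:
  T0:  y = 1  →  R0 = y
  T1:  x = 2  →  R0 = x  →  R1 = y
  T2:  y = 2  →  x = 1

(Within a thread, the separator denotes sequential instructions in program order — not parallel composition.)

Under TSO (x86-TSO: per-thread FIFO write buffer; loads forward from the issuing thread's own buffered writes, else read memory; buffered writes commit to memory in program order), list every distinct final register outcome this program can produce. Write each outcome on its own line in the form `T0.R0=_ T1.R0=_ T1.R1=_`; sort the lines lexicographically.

outcome vector order: (T0.R0,T1.R0,T1.R1)
|TSO outcomes| = 9

T0.R0=1 T1.R0=1 T1.R1=1
T0.R0=1 T1.R0=1 T1.R1=2
T0.R0=1 T1.R0=2 T1.R1=0
T0.R0=1 T1.R0=2 T1.R1=1
T0.R0=1 T1.R0=2 T1.R1=2
T0.R0=2 T1.R0=1 T1.R1=2
T0.R0=2 T1.R0=2 T1.R1=0
T0.R0=2 T1.R0=2 T1.R1=1
T0.R0=2 T1.R0=2 T1.R1=2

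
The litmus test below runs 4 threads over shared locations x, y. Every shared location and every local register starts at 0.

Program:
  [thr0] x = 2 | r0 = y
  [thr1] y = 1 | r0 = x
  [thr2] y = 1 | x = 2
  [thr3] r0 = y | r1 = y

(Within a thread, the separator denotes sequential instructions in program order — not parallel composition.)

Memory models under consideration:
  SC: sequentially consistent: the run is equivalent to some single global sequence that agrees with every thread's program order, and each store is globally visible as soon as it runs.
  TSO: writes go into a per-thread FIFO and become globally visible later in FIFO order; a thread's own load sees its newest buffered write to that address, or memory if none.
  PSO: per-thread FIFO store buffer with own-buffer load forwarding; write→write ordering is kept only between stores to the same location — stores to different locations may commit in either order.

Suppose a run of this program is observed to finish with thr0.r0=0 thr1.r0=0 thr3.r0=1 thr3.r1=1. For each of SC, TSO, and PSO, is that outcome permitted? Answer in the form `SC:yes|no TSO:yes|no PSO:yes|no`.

SC:no TSO:yes PSO:yes

outcome vector order: (thr0.r0,thr1.r0,thr3.r0,thr3.r1)
[SC] allowed = {(0,2,0,0), (0,2,0,1), (0,2,1,1), (1,0,0,0), (1,0,0,1), (1,0,1,1), (1,2,0,0), (1,2,0,1), (1,2,1,1)}
[TSO] allowed = {(0,0,0,0), (0,0,0,1), (0,0,1,1), (0,2,0,0), (0,2,0,1), (0,2,1,1), (1,0,0,0), (1,0,0,1), (1,0,1,1), (1,2,0,0), (1,2,0,1), (1,2,1,1)}
[PSO] allowed = {(0,0,0,0), (0,0,0,1), (0,0,1,1), (0,2,0,0), (0,2,0,1), (0,2,1,1), (1,0,0,0), (1,0,0,1), (1,0,1,1), (1,2,0,0), (1,2,0,1), (1,2,1,1)}
target (0,0,1,1) ∈ {TSO,PSO}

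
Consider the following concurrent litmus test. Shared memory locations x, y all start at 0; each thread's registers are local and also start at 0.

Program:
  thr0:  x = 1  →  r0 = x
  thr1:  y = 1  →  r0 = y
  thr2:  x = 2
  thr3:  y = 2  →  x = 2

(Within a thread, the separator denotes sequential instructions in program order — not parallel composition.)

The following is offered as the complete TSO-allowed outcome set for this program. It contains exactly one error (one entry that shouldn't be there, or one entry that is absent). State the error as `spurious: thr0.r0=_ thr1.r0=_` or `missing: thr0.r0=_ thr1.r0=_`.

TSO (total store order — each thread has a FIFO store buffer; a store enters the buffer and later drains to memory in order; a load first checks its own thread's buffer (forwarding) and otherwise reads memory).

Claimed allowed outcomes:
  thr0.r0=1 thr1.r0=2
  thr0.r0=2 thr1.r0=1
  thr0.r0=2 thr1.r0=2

outcome vector order: (thr0.r0,thr1.r0)
under TSO → 1/1; 1/2; 2/1; 2/2
TSO∖claimed = {1/1}

missing: thr0.r0=1 thr1.r0=1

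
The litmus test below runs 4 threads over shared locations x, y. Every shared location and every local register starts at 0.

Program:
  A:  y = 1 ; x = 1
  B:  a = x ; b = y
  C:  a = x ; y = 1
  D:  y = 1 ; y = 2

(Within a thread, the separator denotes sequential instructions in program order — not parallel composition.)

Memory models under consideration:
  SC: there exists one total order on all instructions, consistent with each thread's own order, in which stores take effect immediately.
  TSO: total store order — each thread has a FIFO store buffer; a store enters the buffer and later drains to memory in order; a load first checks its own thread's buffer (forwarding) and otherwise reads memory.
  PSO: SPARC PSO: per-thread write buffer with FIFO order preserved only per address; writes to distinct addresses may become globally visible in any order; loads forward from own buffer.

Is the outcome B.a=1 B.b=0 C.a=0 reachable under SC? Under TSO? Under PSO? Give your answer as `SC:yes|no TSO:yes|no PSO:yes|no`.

SC:no TSO:no PSO:yes

outcome vector order: (B.a,B.b,C.a)
under SC → 0/0/0; 0/0/1; 0/1/0; 0/1/1; 0/2/0; 0/2/1; 1/1/0; 1/1/1; 1/2/0; 1/2/1
under TSO → 0/0/0; 0/0/1; 0/1/0; 0/1/1; 0/2/0; 0/2/1; 1/1/0; 1/1/1; 1/2/0; 1/2/1
under PSO → 0/0/0; 0/0/1; 0/1/0; 0/1/1; 0/2/0; 0/2/1; 1/0/0; 1/0/1; 1/1/0; 1/1/1; 1/2/0; 1/2/1
target 1/0/0 ∈ {PSO}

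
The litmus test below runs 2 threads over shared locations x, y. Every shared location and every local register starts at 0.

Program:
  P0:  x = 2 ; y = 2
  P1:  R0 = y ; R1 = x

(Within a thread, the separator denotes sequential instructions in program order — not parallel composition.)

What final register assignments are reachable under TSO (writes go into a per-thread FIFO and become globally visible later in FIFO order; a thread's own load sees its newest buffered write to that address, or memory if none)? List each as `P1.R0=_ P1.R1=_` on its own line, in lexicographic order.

P1.R0=0 P1.R1=0
P1.R0=0 P1.R1=2
P1.R0=2 P1.R1=2

outcome vector order: (P1.R0,P1.R1)
|TSO outcomes| = 3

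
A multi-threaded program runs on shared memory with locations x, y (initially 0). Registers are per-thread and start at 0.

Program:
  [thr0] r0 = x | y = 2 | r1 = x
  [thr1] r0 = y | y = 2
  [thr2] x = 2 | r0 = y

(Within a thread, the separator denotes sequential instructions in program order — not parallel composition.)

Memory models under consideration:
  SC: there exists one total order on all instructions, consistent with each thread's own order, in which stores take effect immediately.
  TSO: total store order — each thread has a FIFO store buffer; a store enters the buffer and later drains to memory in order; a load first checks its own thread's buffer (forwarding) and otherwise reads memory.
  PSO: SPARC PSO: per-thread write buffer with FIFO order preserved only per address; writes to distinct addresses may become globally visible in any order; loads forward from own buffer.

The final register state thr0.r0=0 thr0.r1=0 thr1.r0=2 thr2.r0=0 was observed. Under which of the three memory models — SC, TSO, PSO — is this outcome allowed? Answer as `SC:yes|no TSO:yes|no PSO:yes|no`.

outcome vector order: (thr0.r0,thr0.r1,thr1.r0,thr2.r0)
SC: 10 outcomes — {(0,0,0,2); (0,0,2,2); (0,2,0,0); (0,2,0,2); (0,2,2,0); (0,2,2,2); (2,2,0,0); (2,2,0,2); (2,2,2,0); (2,2,2,2)}
TSO: 12 outcomes — {(0,0,0,0); (0,0,0,2); (0,0,2,0); (0,0,2,2); (0,2,0,0); (0,2,0,2); (0,2,2,0); (0,2,2,2); (2,2,0,0); (2,2,0,2); (2,2,2,0); (2,2,2,2)}
PSO: 12 outcomes — {(0,0,0,0); (0,0,0,2); (0,0,2,0); (0,0,2,2); (0,2,0,0); (0,2,0,2); (0,2,2,0); (0,2,2,2); (2,2,0,0); (2,2,0,2); (2,2,2,0); (2,2,2,2)}
target (0,0,2,0) ∈ {TSO,PSO}

SC:no TSO:yes PSO:yes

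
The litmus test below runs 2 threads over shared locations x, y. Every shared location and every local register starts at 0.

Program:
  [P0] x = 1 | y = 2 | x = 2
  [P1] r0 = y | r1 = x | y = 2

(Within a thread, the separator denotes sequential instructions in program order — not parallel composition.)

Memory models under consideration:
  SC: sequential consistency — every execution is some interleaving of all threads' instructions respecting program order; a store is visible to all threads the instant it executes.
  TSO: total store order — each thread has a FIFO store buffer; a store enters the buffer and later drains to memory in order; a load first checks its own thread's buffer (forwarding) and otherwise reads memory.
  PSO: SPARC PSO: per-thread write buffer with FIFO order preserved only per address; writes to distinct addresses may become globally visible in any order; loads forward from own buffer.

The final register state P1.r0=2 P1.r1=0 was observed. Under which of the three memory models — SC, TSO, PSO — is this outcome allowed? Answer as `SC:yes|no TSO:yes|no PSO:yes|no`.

outcome vector order: (P1.r0,P1.r1)
SC: 5 outcomes — {00; 01; 02; 21; 22}
TSO: 5 outcomes — {00; 01; 02; 21; 22}
PSO: 6 outcomes — {00; 01; 02; 20; 21; 22}
target 20 ∈ {PSO}

SC:no TSO:no PSO:yes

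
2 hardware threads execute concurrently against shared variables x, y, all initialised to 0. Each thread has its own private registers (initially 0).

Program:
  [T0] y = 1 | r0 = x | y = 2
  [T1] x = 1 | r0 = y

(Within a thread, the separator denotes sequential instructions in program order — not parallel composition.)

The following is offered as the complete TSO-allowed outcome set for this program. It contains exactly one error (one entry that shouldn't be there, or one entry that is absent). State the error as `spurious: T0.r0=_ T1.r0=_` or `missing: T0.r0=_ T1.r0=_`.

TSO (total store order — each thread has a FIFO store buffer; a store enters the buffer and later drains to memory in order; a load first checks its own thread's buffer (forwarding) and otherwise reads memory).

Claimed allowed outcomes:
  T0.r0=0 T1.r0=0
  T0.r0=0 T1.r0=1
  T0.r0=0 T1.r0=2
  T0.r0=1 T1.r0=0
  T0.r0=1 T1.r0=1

missing: T0.r0=1 T1.r0=2

outcome vector order: (T0.r0,T1.r0)
TSO: 6 outcomes — {00, 01, 02, 10, 11, 12}
TSO∖claimed = {12}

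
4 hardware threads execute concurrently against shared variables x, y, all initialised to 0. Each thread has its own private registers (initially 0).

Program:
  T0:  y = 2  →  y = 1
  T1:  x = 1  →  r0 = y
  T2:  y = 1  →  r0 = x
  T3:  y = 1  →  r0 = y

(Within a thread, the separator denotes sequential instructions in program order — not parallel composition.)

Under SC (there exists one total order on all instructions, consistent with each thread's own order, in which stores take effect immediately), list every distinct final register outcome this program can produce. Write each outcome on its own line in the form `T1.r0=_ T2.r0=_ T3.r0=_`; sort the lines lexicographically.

T1.r0=0 T2.r0=1 T3.r0=1
T1.r0=0 T2.r0=1 T3.r0=2
T1.r0=1 T2.r0=0 T3.r0=1
T1.r0=1 T2.r0=0 T3.r0=2
T1.r0=1 T2.r0=1 T3.r0=1
T1.r0=1 T2.r0=1 T3.r0=2
T1.r0=2 T2.r0=0 T3.r0=1
T1.r0=2 T2.r0=0 T3.r0=2
T1.r0=2 T2.r0=1 T3.r0=1
T1.r0=2 T2.r0=1 T3.r0=2

outcome vector order: (T1.r0,T2.r0,T3.r0)
|SC outcomes| = 10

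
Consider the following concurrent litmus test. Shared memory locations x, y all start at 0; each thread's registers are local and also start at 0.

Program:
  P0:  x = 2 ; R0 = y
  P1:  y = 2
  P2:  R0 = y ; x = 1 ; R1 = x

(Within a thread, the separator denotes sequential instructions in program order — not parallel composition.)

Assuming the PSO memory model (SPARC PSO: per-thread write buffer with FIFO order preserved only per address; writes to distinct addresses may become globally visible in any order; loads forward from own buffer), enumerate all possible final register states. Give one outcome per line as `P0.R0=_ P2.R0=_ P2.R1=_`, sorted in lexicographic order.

P0.R0=0 P2.R0=0 P2.R1=1
P0.R0=0 P2.R0=0 P2.R1=2
P0.R0=0 P2.R0=2 P2.R1=1
P0.R0=0 P2.R0=2 P2.R1=2
P0.R0=2 P2.R0=0 P2.R1=1
P0.R0=2 P2.R0=0 P2.R1=2
P0.R0=2 P2.R0=2 P2.R1=1
P0.R0=2 P2.R0=2 P2.R1=2

outcome vector order: (P0.R0,P2.R0,P2.R1)
|PSO outcomes| = 8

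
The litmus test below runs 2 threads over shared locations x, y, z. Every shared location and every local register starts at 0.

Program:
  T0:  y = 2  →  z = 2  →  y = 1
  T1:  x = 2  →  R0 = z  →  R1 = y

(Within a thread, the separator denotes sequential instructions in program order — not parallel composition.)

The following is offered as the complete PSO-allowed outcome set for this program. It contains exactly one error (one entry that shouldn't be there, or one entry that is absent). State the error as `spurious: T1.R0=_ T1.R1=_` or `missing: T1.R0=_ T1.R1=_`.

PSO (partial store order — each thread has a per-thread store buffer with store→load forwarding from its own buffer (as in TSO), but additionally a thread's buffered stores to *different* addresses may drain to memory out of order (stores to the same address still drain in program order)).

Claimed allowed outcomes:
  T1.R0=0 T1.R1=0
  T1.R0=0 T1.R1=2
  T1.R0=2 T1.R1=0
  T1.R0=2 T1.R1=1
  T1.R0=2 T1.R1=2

outcome vector order: (T1.R0,T1.R1)
PSO: 6 outcomes — {0/0; 0/1; 0/2; 2/0; 2/1; 2/2}
PSO∖claimed = {0/1}

missing: T1.R0=0 T1.R1=1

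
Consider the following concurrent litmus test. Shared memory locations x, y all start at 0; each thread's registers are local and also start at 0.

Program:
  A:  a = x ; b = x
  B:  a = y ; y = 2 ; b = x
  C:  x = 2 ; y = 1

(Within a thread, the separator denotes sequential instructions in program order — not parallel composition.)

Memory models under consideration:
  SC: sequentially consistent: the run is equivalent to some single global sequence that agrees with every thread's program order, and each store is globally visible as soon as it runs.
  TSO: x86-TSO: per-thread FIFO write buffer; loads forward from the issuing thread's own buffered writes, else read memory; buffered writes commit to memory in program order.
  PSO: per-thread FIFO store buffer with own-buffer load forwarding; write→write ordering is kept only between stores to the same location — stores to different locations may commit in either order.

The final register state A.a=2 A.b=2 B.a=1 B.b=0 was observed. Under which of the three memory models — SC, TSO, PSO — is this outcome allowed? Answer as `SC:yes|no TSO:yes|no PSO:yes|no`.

SC:no TSO:no PSO:yes

outcome vector order: (A.a,A.b,B.a,B.b)
SC: 9 outcomes — {0000; 0002; 0012; 0200; 0202; 0212; 2200; 2202; 2212}
TSO: 9 outcomes — {0000; 0002; 0012; 0200; 0202; 0212; 2200; 2202; 2212}
PSO: 12 outcomes — {0000; 0002; 0010; 0012; 0200; 0202; 0210; 0212; 2200; 2202; 2210; 2212}
target 2210 ∈ {PSO}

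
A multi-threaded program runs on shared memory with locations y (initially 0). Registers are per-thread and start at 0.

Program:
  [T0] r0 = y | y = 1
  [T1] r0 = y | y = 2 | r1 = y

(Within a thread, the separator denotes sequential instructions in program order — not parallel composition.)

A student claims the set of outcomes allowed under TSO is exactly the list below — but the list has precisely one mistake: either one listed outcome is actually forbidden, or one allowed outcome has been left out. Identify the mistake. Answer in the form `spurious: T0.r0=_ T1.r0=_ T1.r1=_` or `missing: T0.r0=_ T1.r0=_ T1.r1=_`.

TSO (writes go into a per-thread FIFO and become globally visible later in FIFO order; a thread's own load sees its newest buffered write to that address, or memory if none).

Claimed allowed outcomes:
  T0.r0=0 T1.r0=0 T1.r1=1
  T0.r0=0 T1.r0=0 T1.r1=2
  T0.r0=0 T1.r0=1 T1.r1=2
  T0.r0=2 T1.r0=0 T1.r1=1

missing: T0.r0=2 T1.r0=0 T1.r1=2

outcome vector order: (T0.r0,T1.r0,T1.r1)
TSO (5): 001 002 012 201 202
TSO∖claimed = {202}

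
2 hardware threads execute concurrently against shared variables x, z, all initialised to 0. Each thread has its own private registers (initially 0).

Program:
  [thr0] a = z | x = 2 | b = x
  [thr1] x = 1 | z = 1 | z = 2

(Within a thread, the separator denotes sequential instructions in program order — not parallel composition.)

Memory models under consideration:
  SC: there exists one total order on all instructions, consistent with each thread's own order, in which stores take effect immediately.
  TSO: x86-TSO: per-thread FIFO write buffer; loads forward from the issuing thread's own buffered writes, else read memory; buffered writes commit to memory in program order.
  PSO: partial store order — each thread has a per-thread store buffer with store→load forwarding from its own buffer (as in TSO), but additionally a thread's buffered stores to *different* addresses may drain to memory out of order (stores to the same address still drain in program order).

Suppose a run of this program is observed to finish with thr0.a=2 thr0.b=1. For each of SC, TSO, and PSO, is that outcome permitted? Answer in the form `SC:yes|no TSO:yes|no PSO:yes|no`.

SC:no TSO:no PSO:yes

outcome vector order: (thr0.a,thr0.b)
[SC] allowed = {01 02 12 22}
[TSO] allowed = {01 02 12 22}
[PSO] allowed = {01 02 11 12 21 22}
target 21 ∈ {PSO}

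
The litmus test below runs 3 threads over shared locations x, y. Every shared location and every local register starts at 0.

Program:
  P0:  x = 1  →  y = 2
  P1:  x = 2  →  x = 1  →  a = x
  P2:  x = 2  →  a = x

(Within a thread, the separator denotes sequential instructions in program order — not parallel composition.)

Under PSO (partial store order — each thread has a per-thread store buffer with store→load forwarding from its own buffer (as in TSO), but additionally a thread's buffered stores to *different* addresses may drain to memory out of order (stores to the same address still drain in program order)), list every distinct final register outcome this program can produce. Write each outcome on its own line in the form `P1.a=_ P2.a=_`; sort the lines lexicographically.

outcome vector order: (P1.a,P2.a)
|PSO outcomes| = 4

P1.a=1 P2.a=1
P1.a=1 P2.a=2
P1.a=2 P2.a=1
P1.a=2 P2.a=2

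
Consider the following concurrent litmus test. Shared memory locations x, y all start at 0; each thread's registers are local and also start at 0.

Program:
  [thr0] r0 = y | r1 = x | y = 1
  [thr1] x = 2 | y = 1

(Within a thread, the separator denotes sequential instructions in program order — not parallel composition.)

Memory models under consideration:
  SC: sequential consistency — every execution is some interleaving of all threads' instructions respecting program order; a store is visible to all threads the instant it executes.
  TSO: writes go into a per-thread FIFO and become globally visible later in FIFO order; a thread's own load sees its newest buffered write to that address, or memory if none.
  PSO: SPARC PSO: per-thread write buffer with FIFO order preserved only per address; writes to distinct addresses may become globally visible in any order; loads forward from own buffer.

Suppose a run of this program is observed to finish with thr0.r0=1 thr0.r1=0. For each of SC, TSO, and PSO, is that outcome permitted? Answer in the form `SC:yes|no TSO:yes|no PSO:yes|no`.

SC:no TSO:no PSO:yes

outcome vector order: (thr0.r0,thr0.r1)
SC: 3 outcomes — {<0 0>; <0 2>; <1 2>}
TSO: 3 outcomes — {<0 0>; <0 2>; <1 2>}
PSO: 4 outcomes — {<0 0>; <0 2>; <1 0>; <1 2>}
target <1 0> ∈ {PSO}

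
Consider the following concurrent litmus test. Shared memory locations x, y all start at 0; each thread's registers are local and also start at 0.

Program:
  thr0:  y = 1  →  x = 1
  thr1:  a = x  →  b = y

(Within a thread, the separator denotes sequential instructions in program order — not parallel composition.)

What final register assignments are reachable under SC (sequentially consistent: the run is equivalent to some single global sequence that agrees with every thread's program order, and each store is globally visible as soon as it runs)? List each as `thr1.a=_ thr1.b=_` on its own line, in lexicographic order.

thr1.a=0 thr1.b=0
thr1.a=0 thr1.b=1
thr1.a=1 thr1.b=1

outcome vector order: (thr1.a,thr1.b)
|SC outcomes| = 3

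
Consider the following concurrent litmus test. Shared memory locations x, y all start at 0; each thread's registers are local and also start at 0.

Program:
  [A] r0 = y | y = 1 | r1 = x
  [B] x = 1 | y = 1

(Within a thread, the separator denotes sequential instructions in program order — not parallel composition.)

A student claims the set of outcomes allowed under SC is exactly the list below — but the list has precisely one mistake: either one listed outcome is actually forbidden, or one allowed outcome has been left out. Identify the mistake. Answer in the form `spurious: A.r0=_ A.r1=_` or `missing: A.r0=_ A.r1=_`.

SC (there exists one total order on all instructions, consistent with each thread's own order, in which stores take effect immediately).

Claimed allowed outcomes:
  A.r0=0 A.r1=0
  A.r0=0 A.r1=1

outcome vector order: (A.r0,A.r1)
[SC] allowed = {<0 0> <0 1> <1 1>}
SC∖claimed = {<1 1>}

missing: A.r0=1 A.r1=1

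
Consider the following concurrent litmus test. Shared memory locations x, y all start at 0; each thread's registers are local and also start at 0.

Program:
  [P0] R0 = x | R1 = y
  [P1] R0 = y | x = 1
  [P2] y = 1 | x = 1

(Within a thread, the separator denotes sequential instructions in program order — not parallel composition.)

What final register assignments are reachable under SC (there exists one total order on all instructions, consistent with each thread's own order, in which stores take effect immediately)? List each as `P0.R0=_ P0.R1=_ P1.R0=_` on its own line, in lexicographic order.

P0.R0=0 P0.R1=0 P1.R0=0
P0.R0=0 P0.R1=0 P1.R0=1
P0.R0=0 P0.R1=1 P1.R0=0
P0.R0=0 P0.R1=1 P1.R0=1
P0.R0=1 P0.R1=0 P1.R0=0
P0.R0=1 P0.R1=1 P1.R0=0
P0.R0=1 P0.R1=1 P1.R0=1

outcome vector order: (P0.R0,P0.R1,P1.R0)
|SC outcomes| = 7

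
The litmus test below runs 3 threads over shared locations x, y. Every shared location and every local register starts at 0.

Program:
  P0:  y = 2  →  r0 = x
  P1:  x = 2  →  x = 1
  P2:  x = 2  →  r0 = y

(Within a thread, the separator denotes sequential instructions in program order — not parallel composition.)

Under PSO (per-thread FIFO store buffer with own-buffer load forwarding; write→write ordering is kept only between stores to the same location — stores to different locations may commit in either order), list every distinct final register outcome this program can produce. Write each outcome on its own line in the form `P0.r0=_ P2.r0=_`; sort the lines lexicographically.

P0.r0=0 P2.r0=0
P0.r0=0 P2.r0=2
P0.r0=1 P2.r0=0
P0.r0=1 P2.r0=2
P0.r0=2 P2.r0=0
P0.r0=2 P2.r0=2

outcome vector order: (P0.r0,P2.r0)
|PSO outcomes| = 6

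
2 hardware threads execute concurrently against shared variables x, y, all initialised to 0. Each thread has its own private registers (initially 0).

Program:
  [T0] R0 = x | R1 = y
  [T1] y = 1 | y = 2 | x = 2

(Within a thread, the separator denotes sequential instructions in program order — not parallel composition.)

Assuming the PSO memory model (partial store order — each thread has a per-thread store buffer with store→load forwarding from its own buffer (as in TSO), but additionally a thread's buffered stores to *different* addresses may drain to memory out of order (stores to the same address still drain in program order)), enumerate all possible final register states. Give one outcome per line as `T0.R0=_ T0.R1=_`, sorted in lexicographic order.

outcome vector order: (T0.R0,T0.R1)
|PSO outcomes| = 6

T0.R0=0 T0.R1=0
T0.R0=0 T0.R1=1
T0.R0=0 T0.R1=2
T0.R0=2 T0.R1=0
T0.R0=2 T0.R1=1
T0.R0=2 T0.R1=2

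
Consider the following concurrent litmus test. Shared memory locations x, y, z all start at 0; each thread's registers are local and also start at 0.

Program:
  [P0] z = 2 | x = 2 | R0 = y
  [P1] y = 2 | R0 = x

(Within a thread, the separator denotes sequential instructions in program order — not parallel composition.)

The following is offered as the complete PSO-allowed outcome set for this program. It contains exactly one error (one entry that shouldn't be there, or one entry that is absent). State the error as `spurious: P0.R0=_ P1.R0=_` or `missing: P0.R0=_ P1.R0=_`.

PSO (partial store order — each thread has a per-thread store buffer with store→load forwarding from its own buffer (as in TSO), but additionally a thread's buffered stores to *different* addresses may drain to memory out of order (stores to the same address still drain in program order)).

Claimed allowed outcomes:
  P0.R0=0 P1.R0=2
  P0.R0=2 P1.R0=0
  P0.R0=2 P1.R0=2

missing: P0.R0=0 P1.R0=0

outcome vector order: (P0.R0,P1.R0)
[PSO] allowed = {00; 02; 20; 22}
PSO∖claimed = {00}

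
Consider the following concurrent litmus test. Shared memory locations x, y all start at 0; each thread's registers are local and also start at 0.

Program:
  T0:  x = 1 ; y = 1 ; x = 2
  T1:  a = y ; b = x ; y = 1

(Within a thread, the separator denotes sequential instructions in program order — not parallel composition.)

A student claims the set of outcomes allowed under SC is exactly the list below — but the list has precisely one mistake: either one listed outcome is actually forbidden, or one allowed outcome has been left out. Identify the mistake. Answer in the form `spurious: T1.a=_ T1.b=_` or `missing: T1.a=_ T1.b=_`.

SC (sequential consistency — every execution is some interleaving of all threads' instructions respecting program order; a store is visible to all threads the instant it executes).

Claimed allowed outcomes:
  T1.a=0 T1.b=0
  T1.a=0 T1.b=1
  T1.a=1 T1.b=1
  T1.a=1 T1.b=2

missing: T1.a=0 T1.b=2

outcome vector order: (T1.a,T1.b)
SC (5): 00; 01; 02; 11; 12
SC∖claimed = {02}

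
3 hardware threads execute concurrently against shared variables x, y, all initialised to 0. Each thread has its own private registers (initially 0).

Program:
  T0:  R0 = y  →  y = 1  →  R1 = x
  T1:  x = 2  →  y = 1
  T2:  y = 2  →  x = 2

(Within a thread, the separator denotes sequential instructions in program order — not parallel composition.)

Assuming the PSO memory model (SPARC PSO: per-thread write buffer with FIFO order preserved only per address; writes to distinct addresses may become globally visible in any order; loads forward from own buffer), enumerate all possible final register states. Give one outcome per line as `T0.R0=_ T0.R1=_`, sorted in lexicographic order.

T0.R0=0 T0.R1=0
T0.R0=0 T0.R1=2
T0.R0=1 T0.R1=0
T0.R0=1 T0.R1=2
T0.R0=2 T0.R1=0
T0.R0=2 T0.R1=2

outcome vector order: (T0.R0,T0.R1)
|PSO outcomes| = 6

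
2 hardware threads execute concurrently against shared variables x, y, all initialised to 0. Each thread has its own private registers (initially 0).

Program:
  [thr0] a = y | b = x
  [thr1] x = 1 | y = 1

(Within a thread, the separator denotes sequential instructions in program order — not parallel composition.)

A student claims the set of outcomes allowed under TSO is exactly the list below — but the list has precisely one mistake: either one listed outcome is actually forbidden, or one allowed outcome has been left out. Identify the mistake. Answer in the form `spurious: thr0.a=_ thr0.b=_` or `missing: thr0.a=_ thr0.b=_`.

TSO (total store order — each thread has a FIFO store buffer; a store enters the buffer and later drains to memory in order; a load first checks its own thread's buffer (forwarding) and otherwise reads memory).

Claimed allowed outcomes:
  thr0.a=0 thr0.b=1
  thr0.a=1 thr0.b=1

outcome vector order: (thr0.a,thr0.b)
TSO: 3 outcomes — {<0 0> <0 1> <1 1>}
TSO∖claimed = {<0 0>}

missing: thr0.a=0 thr0.b=0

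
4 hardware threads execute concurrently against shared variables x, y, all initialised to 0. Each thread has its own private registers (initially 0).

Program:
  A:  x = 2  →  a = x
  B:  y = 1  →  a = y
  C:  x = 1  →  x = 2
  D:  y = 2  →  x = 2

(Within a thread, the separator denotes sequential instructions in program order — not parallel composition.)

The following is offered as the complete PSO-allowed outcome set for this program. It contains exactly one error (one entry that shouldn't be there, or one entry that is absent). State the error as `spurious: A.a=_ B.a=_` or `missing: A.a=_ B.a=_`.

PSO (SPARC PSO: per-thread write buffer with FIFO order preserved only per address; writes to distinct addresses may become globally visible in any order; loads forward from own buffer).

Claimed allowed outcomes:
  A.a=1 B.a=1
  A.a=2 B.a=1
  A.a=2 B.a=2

missing: A.a=1 B.a=2

outcome vector order: (A.a,B.a)
under PSO → <1 1>; <1 2>; <2 1>; <2 2>
PSO∖claimed = {<1 2>}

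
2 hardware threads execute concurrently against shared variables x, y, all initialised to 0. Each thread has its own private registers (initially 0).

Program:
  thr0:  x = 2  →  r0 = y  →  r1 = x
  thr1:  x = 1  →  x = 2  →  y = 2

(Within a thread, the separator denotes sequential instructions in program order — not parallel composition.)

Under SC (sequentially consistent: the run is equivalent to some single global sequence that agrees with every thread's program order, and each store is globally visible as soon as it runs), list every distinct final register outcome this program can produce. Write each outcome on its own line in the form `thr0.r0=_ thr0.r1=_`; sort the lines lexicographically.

thr0.r0=0 thr0.r1=1
thr0.r0=0 thr0.r1=2
thr0.r0=2 thr0.r1=2

outcome vector order: (thr0.r0,thr0.r1)
|SC outcomes| = 3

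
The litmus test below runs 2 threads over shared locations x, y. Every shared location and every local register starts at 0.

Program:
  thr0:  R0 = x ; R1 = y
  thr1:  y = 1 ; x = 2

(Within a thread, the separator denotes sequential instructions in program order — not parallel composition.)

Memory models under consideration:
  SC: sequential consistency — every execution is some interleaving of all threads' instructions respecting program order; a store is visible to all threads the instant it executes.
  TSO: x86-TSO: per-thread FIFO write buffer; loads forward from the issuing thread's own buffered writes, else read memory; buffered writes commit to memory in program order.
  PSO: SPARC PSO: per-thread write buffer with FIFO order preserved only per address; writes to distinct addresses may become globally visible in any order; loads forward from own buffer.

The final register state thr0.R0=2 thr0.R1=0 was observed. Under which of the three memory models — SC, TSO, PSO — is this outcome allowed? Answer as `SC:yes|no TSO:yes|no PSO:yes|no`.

outcome vector order: (thr0.R0,thr0.R1)
under SC → (0,0), (0,1), (2,1)
under TSO → (0,0), (0,1), (2,1)
under PSO → (0,0), (0,1), (2,0), (2,1)
target (2,0) ∈ {PSO}

SC:no TSO:no PSO:yes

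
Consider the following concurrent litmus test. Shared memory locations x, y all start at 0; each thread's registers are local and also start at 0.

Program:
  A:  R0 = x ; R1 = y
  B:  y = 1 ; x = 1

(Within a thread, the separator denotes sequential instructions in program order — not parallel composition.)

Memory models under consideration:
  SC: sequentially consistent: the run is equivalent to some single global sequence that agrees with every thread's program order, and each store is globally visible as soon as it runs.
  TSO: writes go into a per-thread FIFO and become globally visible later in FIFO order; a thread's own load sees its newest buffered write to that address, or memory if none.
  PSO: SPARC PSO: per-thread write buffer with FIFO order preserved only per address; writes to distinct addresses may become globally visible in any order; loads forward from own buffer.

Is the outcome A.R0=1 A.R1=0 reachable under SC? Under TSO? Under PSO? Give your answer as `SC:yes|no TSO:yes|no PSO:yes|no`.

outcome vector order: (A.R0,A.R1)
under SC → 0/0, 0/1, 1/1
under TSO → 0/0, 0/1, 1/1
under PSO → 0/0, 0/1, 1/0, 1/1
target 1/0 ∈ {PSO}

SC:no TSO:no PSO:yes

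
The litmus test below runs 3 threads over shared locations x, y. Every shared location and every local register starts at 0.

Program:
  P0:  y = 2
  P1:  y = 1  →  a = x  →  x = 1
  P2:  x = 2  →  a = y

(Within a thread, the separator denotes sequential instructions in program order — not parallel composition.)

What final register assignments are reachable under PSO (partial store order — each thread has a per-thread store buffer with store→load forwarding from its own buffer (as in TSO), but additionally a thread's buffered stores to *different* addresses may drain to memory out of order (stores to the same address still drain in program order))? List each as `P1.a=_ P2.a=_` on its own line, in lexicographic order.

outcome vector order: (P1.a,P2.a)
|PSO outcomes| = 6

P1.a=0 P2.a=0
P1.a=0 P2.a=1
P1.a=0 P2.a=2
P1.a=2 P2.a=0
P1.a=2 P2.a=1
P1.a=2 P2.a=2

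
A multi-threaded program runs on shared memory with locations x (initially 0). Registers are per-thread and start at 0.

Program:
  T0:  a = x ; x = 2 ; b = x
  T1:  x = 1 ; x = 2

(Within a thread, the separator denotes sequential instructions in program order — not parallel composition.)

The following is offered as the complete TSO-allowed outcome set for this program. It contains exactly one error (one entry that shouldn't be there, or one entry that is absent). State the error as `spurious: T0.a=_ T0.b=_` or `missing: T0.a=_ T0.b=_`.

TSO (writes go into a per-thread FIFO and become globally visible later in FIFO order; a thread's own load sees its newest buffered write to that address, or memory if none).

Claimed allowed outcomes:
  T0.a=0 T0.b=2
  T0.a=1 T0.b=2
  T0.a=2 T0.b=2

missing: T0.a=0 T0.b=1

outcome vector order: (T0.a,T0.b)
TSO (4): (0,1), (0,2), (1,2), (2,2)
TSO∖claimed = {(0,1)}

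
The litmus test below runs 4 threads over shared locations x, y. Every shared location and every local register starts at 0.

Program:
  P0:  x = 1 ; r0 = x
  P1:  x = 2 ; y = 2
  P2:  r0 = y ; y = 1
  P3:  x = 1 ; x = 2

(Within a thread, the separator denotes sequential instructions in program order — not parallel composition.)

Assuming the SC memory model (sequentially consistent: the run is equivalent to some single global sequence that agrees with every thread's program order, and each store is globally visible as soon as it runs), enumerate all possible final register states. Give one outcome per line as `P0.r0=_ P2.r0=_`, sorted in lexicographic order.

outcome vector order: (P0.r0,P2.r0)
|SC outcomes| = 4

P0.r0=1 P2.r0=0
P0.r0=1 P2.r0=2
P0.r0=2 P2.r0=0
P0.r0=2 P2.r0=2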